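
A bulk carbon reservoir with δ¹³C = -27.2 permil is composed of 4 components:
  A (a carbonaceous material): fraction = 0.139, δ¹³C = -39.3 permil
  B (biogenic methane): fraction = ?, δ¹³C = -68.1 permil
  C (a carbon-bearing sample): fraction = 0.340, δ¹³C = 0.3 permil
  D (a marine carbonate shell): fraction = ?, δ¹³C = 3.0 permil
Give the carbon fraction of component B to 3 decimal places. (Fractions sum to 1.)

0.329

Let f_B and f_D be the unknown fractions; fractions sum to 1 so f_B + f_D = 0.521.
Mass balance: Σ fᵢ·δᵢ = δ_bulk ⇒ f_B·(-68.1) + f_D·(3.0) = -27.2 − (-5.361) = -21.839
Substitute f_D = 0.521 − f_B:
f_B·(-68.1 − 3.0) = -21.839 − 0.521×(3.0) = -23.402
f_B = -23.402 / -71.1 = 0.3291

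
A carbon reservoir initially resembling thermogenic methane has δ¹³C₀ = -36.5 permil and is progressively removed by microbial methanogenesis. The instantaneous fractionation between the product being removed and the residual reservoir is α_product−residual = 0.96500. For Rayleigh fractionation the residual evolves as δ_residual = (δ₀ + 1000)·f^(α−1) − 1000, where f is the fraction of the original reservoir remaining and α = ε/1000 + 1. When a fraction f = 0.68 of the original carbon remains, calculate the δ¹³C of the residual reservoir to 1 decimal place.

Rayleigh residual: δ_res = (δ₀ + 1000)·f^(α−1) − 1000
α − 1 = -0.03500
f^(α−1) = 0.68^(-0.03500) = 1.013590
δ_res = (-36.5 + 1000) × 1.013590 − 1000 = 976.594 − 1000 = -23.41 permil

-23.4 permil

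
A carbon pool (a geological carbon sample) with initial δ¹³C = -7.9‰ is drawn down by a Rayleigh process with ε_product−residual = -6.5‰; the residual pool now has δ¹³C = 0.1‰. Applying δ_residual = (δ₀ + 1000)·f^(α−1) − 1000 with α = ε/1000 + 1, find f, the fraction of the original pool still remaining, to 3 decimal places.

α − 1 = ε/1000 = -0.0065
(δ_res + 1000)/(δ₀ + 1000) = (0.1 + 1000)/(-7.9 + 1000) = 1000.1/992.1 = 1.008064
f = 1.008064^(1/-0.0065) = exp(ln(1.008064)/-0.0065) = exp(0.00803/-0.0065)
f = exp(-1.2356) = 0.2907

0.291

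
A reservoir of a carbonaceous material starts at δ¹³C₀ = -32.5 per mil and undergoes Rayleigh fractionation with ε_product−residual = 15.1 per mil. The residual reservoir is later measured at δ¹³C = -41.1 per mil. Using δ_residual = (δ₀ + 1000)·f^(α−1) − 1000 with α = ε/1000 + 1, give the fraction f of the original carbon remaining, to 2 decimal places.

0.55

α − 1 = ε/1000 = 0.0151
(δ_res + 1000)/(δ₀ + 1000) = (-41.1 + 1000)/(-32.5 + 1000) = 958.9/967.5 = 0.991111
f = 0.991111^(1/0.0151) = exp(ln(0.991111)/0.0151) = exp(-0.00893/0.0151)
f = exp(-0.5913) = 0.5536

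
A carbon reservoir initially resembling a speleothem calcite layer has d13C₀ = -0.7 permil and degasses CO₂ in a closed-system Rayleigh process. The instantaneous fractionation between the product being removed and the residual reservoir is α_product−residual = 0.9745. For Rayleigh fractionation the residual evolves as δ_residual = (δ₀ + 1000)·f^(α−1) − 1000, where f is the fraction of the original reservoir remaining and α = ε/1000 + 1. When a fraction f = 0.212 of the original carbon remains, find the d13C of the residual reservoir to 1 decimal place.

39.6 permil

Rayleigh residual: δ_res = (δ₀ + 1000)·f^(α−1) − 1000
α − 1 = -0.02550
f^(α−1) = 0.212^(-0.02550) = 1.040348
δ_res = (-0.7 + 1000) × 1.040348 − 1000 = 1039.619 − 1000 = 39.62 permil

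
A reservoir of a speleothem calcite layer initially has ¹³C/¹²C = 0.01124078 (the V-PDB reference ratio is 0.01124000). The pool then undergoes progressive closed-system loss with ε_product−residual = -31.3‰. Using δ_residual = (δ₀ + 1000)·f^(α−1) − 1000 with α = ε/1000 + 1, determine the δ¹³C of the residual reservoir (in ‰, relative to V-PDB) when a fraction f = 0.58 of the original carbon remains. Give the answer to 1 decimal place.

δ₀ = (0.01124078/0.01124000 − 1)×1000 = (1.000069 − 1)×1000 = 0.069‰
α − 1 = ε/1000 = -0.0313
f^(α−1) = 0.58^(-0.0313) = 1.017196
δ_res = (0.069 + 1000) × 1.017196 − 1000 = 1017.267 − 1000 = 17.27‰

17.3‰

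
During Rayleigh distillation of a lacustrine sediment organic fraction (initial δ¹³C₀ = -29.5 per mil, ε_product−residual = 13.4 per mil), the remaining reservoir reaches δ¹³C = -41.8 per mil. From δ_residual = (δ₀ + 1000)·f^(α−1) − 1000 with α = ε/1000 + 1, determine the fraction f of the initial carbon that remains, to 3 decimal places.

0.386

α − 1 = ε/1000 = 0.0134
(δ_res + 1000)/(δ₀ + 1000) = (-41.8 + 1000)/(-29.5 + 1000) = 958.2/970.5 = 0.987326
f = 0.987326^(1/0.0134) = exp(ln(0.987326)/0.0134) = exp(-0.01275/0.0134)
f = exp(-0.9519) = 0.3860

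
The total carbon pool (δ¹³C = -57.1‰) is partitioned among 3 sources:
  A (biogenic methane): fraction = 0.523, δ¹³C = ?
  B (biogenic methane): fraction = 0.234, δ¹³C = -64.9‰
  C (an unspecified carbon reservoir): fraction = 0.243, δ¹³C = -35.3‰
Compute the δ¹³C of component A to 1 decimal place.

Isotope mass balance: δ_bulk = Σ fᵢ·δᵢ.
-57.1 = 0.523×δ_A + 0.234×(-64.9) + 0.243×(-35.3)
0.523·δ_A = -57.1 − (-23.765) = -33.335
δ_A = -33.335 / 0.523 = -63.74‰

-63.7‰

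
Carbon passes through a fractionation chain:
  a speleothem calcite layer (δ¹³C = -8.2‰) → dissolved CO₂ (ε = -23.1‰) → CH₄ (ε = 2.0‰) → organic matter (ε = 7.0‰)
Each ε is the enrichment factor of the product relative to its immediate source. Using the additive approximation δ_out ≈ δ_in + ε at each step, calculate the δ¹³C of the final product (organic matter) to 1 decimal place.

-22.3‰

step 1: δ ≈ -8.2 + (-23.1) = -31.3‰
step 2: δ ≈ -31.3 + (2.0) = -29.3‰
step 3: δ ≈ -29.3 + (7.0) = -22.3‰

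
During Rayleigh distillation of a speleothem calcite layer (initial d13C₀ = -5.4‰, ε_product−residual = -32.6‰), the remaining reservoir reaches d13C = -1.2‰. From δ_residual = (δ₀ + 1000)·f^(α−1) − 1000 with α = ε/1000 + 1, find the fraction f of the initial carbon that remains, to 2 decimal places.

α − 1 = ε/1000 = -0.0326
(δ_res + 1000)/(δ₀ + 1000) = (-1.2 + 1000)/(-5.4 + 1000) = 998.8/994.6 = 1.004223
f = 1.004223^(1/-0.0326) = exp(ln(1.004223)/-0.0326) = exp(0.00421/-0.0326)
f = exp(-0.1293) = 0.8787

0.88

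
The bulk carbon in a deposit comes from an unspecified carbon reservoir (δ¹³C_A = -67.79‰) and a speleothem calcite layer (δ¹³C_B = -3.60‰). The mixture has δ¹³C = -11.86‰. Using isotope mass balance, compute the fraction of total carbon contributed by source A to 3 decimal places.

0.129

δ_mix = f_A·δ_A + (1 − f_A)·δ_B  ⇒  f_A = (δ_mix − δ_B)/(δ_A − δ_B)
f_A = (-11.86 − (-3.60)) / (-67.79 − (-3.60))
f_A = -8.26 / -64.19 = 0.1287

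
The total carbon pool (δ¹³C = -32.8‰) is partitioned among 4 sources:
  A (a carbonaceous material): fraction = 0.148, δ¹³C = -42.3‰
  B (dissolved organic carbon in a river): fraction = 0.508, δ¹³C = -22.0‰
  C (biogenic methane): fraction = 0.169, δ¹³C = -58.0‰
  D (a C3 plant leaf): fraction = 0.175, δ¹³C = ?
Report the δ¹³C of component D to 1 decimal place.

Isotope mass balance: δ_bulk = Σ fᵢ·δᵢ.
-32.8 = 0.148×(-42.3) + 0.508×(-22.0) + 0.169×(-58.0) + 0.175×δ_D
0.175·δ_D = -32.8 − (-27.238) = -5.562
δ_D = -5.562 / 0.175 = -31.78‰

-31.8‰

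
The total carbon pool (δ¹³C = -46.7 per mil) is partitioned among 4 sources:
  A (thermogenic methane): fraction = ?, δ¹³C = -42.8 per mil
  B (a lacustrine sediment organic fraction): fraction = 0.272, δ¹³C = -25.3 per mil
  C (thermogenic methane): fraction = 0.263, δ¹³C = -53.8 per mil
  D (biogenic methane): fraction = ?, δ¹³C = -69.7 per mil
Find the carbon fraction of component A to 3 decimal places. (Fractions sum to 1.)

Let f_A and f_D be the unknown fractions; fractions sum to 1 so f_A + f_D = 0.465.
Mass balance: Σ fᵢ·δᵢ = δ_bulk ⇒ f_A·(-42.8) + f_D·(-69.7) = -46.7 − (-21.031) = -25.669
Substitute f_D = 0.465 − f_A:
f_A·(-42.8 − -69.7) = -25.669 − 0.465×(-69.7) = 6.742
f_A = 6.742 / 26.9 = 0.2506

0.251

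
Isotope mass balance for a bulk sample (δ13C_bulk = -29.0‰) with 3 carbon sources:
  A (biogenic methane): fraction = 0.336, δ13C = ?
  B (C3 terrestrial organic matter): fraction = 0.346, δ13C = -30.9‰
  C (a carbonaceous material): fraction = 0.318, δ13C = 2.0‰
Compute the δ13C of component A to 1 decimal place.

-56.4‰

Isotope mass balance: δ_bulk = Σ fᵢ·δᵢ.
-29.0 = 0.336×δ_A + 0.346×(-30.9) + 0.318×(2.0)
0.336·δ_A = -29.0 − (-10.055) = -18.945
δ_A = -18.945 / 0.336 = -56.38‰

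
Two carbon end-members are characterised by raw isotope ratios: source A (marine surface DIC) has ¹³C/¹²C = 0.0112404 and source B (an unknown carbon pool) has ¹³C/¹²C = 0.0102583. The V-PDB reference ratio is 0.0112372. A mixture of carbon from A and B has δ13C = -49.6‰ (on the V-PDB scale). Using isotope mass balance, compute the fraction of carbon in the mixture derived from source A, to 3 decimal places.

δ_A = (0.0112404/0.0112372 − 1)×1000 = (1.000285 − 1)×1000 = 0.285‰
δ_B = (0.0102583/0.0112372 − 1)×1000 = (0.912888 − 1)×1000 = -87.112‰
f_A = (δ_mix − δ_B)/(δ_A − δ_B) = (-49.6 − (-87.112))/(0.285 − (-87.112))
f_A = 37.512 / 87.397 = 0.4292

0.429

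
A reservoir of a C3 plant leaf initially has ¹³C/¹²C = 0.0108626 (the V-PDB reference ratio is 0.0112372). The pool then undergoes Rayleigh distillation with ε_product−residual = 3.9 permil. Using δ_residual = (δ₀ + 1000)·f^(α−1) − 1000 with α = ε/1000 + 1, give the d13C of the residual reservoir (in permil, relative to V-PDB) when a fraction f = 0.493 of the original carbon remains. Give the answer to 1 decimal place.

δ₀ = (0.0108626/0.0112372 − 1)×1000 = (0.966664 − 1)×1000 = -33.336 permil
α − 1 = ε/1000 = 0.0039
f^(α−1) = 0.493^(0.0039) = 0.997246
δ_res = (-33.336 + 1000) × 0.997246 − 1000 = 964.002 − 1000 = -36.00 permil

-36.0 permil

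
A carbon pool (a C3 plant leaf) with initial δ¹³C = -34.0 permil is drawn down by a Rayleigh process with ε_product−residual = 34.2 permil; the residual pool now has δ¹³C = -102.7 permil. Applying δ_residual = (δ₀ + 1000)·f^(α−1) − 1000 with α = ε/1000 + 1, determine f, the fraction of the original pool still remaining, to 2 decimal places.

α − 1 = ε/1000 = 0.0342
(δ_res + 1000)/(δ₀ + 1000) = (-102.7 + 1000)/(-34.0 + 1000) = 897.3/966.0 = 0.928882
f = 0.928882^(1/0.0342) = exp(ln(0.928882)/0.0342) = exp(-0.07377/0.0342)
f = exp(-2.1571) = 0.1157

0.12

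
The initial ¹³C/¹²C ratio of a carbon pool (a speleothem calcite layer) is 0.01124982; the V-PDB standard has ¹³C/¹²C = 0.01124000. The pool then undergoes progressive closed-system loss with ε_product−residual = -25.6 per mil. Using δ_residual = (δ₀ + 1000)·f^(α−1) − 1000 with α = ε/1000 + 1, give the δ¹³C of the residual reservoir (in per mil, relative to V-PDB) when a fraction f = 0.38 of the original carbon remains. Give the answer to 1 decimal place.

26.0 per mil

δ₀ = (0.01124982/0.01124000 − 1)×1000 = (1.000874 − 1)×1000 = 0.874 per mil
α − 1 = ε/1000 = -0.0256
f^(α−1) = 0.38^(-0.0256) = 1.025079
δ_res = (0.874 + 1000) × 1.025079 − 1000 = 1025.975 − 1000 = 25.98 per mil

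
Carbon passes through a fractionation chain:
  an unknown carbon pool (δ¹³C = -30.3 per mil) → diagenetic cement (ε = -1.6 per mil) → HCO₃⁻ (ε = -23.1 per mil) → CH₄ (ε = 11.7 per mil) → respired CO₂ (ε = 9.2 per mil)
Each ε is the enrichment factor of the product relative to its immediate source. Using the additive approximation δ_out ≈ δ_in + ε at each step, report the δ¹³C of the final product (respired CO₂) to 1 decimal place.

step 1: δ ≈ -30.3 + (-1.6) = -31.9 per mil
step 2: δ ≈ -31.9 + (-23.1) = -55.0 per mil
step 3: δ ≈ -55.0 + (11.7) = -43.3 per mil
step 4: δ ≈ -43.3 + (9.2) = -34.1 per mil

-34.1 per mil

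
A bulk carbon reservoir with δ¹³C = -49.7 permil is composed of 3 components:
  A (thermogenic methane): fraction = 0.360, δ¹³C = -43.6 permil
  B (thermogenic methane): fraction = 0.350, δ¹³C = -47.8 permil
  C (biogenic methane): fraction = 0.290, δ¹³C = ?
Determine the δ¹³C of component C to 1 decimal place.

Isotope mass balance: δ_bulk = Σ fᵢ·δᵢ.
-49.7 = 0.360×(-43.6) + 0.350×(-47.8) + 0.290×δ_C
0.290·δ_C = -49.7 − (-32.426) = -17.274
δ_C = -17.274 / 0.290 = -59.57 permil

-59.6 permil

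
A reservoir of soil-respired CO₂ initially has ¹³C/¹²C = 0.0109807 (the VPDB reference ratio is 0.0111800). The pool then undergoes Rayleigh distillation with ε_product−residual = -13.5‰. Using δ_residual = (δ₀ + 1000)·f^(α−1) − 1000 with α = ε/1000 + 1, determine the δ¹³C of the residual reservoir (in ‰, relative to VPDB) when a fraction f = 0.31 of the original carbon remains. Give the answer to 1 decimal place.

-2.2‰

δ₀ = (0.0109807/0.0111800 − 1)×1000 = (0.982174 − 1)×1000 = -17.826‰
α − 1 = ε/1000 = -0.0135
f^(α−1) = 0.31^(-0.0135) = 1.015937
δ_res = (-17.826 + 1000) × 1.015937 − 1000 = 997.826 − 1000 = -2.17‰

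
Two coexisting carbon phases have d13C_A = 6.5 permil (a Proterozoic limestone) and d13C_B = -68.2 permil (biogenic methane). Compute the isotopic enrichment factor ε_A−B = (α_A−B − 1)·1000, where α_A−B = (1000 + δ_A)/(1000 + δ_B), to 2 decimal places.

α_A−B = (1000 + 6.5) / (1000 + -68.2) = 1006.5 / 931.8 = 1.080167
ε_A−B = (1.080167 − 1) × 1000 = 80.167 permil
(The approximation ε ≈ δ_A − δ_B would give 74.7 permil.)

80.17 permil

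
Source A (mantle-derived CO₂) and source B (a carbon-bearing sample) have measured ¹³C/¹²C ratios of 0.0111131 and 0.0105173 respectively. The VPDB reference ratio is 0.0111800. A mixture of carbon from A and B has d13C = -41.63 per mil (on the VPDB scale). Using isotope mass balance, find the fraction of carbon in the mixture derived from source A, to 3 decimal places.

δ_A = (0.0111131/0.0111800 − 1)×1000 = (0.994016 − 1)×1000 = -5.984 per mil
δ_B = (0.0105173/0.0111800 − 1)×1000 = (0.940725 − 1)×1000 = -59.275 per mil
f_A = (δ_mix − δ_B)/(δ_A − δ_B) = (-41.63 − (-59.275))/(-5.984 − (-59.275))
f_A = 17.645 / 53.292 = 0.3311

0.331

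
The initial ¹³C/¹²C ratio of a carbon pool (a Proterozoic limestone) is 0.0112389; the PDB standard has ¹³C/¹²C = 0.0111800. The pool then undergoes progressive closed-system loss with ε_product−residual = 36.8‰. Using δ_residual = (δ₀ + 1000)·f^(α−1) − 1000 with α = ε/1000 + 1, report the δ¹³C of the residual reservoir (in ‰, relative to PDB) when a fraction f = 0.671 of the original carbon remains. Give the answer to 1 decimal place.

-9.4‰

δ₀ = (0.0112389/0.0111800 − 1)×1000 = (1.005268 − 1)×1000 = 5.268‰
α − 1 = ε/1000 = 0.0368
f^(α−1) = 0.671^(0.0368) = 0.985425
δ_res = (5.268 + 1000) × 0.985425 − 1000 = 990.616 − 1000 = -9.38‰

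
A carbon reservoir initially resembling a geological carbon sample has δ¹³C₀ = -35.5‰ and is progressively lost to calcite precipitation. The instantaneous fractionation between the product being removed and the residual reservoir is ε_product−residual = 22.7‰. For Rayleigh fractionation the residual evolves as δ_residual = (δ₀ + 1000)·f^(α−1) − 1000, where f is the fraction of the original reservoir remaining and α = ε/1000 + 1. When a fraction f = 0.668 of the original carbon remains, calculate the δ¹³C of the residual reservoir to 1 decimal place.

-44.3‰

Rayleigh residual: δ_res = (δ₀ + 1000)·f^(α−1) − 1000
α = ε/1000 + 1 = 1.02270, so α − 1 = 0.02270
f^(α−1) = 0.668^(0.02270) = 0.990883
δ_res = (-35.5 + 1000) × 0.990883 − 1000 = 955.707 − 1000 = -44.29‰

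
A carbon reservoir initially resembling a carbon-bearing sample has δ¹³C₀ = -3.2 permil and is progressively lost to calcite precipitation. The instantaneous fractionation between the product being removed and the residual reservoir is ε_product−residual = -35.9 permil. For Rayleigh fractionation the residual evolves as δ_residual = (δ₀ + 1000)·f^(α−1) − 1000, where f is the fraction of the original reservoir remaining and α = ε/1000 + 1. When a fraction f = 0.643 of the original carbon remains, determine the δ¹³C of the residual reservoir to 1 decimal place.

12.7 permil

Rayleigh residual: δ_res = (δ₀ + 1000)·f^(α−1) − 1000
α = ε/1000 + 1 = 0.96410, so α − 1 = -0.03590
f^(α−1) = 0.643^(-0.03590) = 1.015980
δ_res = (-3.2 + 1000) × 1.015980 − 1000 = 1012.729 − 1000 = 12.73 permil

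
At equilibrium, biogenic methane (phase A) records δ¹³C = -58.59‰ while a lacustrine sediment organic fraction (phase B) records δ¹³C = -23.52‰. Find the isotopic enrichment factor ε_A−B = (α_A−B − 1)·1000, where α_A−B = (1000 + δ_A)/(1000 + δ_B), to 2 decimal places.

-35.91‰

α_A−B = (1000 + -58.59) / (1000 + -23.52) = 941.41 / 976.48 = 0.964085
ε_A−B = (0.964085 − 1) × 1000 = -35.915‰
(The approximation ε ≈ δ_A − δ_B would give -35.07‰.)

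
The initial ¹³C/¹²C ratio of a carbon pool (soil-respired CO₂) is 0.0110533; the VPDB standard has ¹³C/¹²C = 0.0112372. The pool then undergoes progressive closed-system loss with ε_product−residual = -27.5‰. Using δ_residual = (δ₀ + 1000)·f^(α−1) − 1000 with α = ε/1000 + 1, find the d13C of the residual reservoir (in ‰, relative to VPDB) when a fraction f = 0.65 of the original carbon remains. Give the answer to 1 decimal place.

-4.6‰

δ₀ = (0.0110533/0.0112372 − 1)×1000 = (0.983635 − 1)×1000 = -16.365‰
α − 1 = ε/1000 = -0.0275
f^(α−1) = 0.65^(-0.0275) = 1.011917
δ_res = (-16.365 + 1000) × 1.011917 − 1000 = 995.357 − 1000 = -4.64‰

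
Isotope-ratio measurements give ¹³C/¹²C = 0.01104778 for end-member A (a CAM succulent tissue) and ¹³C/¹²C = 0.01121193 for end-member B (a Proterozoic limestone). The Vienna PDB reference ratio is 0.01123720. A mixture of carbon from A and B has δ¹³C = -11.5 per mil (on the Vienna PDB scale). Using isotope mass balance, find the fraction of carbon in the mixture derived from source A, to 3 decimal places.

δ_A = (0.01104778/0.01123720 − 1)×1000 = (0.983143 − 1)×1000 = -16.857 per mil
δ_B = (0.01121193/0.01123720 − 1)×1000 = (0.997751 − 1)×1000 = -2.249 per mil
f_A = (δ_mix − δ_B)/(δ_A − δ_B) = (-11.5 − (-2.249))/(-16.857 − (-2.249))
f_A = -9.251 / -14.608 = 0.6333

0.633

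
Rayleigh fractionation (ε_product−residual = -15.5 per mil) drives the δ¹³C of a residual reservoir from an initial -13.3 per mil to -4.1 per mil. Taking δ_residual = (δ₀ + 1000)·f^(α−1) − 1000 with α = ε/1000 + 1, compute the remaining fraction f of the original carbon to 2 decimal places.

0.55

α − 1 = ε/1000 = -0.0155
(δ_res + 1000)/(δ₀ + 1000) = (-4.1 + 1000)/(-13.3 + 1000) = 995.9/986.7 = 1.009324
f = 1.009324^(1/-0.0155) = exp(ln(1.009324)/-0.0155) = exp(0.00928/-0.0155)
f = exp(-0.5988) = 0.5495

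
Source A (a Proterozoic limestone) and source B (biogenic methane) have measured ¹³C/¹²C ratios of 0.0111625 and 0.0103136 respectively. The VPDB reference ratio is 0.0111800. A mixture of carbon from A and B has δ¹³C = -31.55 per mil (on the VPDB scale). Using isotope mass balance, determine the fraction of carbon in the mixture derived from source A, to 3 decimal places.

δ_A = (0.0111625/0.0111800 − 1)×1000 = (0.998435 − 1)×1000 = -1.565 per mil
δ_B = (0.0103136/0.0111800 − 1)×1000 = (0.922504 − 1)×1000 = -77.496 per mil
f_A = (δ_mix − δ_B)/(δ_A − δ_B) = (-31.55 − (-77.496))/(-1.565 − (-77.496))
f_A = 45.946 / 75.930 = 0.6051

0.605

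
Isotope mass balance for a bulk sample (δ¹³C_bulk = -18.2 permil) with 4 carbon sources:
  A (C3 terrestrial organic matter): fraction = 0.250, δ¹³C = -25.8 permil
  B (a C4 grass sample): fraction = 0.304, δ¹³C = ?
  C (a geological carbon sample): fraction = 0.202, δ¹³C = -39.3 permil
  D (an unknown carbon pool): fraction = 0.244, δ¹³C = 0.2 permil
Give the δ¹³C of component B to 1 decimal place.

Isotope mass balance: δ_bulk = Σ fᵢ·δᵢ.
-18.2 = 0.250×(-25.8) + 0.304×δ_B + 0.202×(-39.3) + 0.244×(0.2)
0.304·δ_B = -18.2 − (-14.340) = -3.860
δ_B = -3.860 / 0.304 = -12.70 permil

-12.7 permil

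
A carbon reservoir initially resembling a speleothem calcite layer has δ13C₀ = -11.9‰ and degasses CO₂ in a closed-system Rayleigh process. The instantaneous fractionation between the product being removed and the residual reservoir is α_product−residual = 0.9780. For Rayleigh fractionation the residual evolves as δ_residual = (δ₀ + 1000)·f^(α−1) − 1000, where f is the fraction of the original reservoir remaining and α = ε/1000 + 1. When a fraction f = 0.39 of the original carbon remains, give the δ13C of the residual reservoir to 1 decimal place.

8.8‰

Rayleigh residual: δ_res = (δ₀ + 1000)·f^(α−1) − 1000
α − 1 = -0.02200
f^(α−1) = 0.39^(-0.02200) = 1.020931
δ_res = (-11.9 + 1000) × 1.020931 − 1000 = 1008.782 − 1000 = 8.78‰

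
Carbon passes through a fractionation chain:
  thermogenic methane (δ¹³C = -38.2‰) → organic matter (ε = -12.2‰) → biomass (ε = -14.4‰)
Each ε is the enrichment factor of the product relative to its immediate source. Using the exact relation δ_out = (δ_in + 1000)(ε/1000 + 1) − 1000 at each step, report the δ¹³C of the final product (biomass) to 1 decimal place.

step 1: δ = (-38.20 + 1000)·(-12.2/1000 + 1) − 1000 = -49.93‰
step 2: δ = (-49.93 + 1000)·(-14.4/1000 + 1) − 1000 = -63.61‰

-63.6‰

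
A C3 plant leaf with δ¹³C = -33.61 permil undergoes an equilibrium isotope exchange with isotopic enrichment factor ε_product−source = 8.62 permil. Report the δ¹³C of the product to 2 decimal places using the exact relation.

To first order, δ_product ≈ δ_source + ε = -24.99 permil.
Exactly, δ_product = (δ_source + 1000)·(ε/1000 + 1) − 1000.
δ_product = (-33.61 + 1000) × (8.62/1000 + 1) − 1000
δ_product = -25.280 permil

-25.28 permil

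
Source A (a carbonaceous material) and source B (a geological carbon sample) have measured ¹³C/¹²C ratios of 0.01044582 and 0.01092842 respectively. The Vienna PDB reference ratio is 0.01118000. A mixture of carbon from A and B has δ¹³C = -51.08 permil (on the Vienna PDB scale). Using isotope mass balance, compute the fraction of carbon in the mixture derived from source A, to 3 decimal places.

δ_A = (0.01044582/0.01118000 − 1)×1000 = (0.934331 − 1)×1000 = -65.669 permil
δ_B = (0.01092842/0.01118000 − 1)×1000 = (0.977497 − 1)×1000 = -22.503 permil
f_A = (δ_mix − δ_B)/(δ_A − δ_B) = (-51.08 − (-22.503))/(-65.669 − (-22.503))
f_A = -28.577 / -43.166 = 0.6620

0.662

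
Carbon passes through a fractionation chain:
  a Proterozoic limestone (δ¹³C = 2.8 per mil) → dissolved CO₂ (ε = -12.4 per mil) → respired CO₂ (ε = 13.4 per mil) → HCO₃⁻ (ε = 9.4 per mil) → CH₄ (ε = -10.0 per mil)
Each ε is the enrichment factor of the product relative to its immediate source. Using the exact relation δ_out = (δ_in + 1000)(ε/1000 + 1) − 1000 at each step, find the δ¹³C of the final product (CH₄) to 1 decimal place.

step 1: δ = (2.80 + 1000)·(-12.4/1000 + 1) − 1000 = -9.63 per mil
step 2: δ = (-9.63 + 1000)·(13.4/1000 + 1) − 1000 = 3.64 per mil
step 3: δ = (3.64 + 1000)·(9.4/1000 + 1) − 1000 = 13.07 per mil
step 4: δ = (13.07 + 1000)·(-10.0/1000 + 1) − 1000 = 2.94 per mil

2.9 per mil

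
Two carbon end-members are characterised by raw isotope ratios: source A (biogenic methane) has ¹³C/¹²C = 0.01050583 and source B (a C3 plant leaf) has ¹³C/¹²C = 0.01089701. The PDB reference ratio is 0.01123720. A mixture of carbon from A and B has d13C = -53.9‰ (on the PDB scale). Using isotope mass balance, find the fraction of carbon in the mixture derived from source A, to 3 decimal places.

δ_A = (0.01050583/0.01123720 − 1)×1000 = (0.934915 − 1)×1000 = -65.085‰
δ_B = (0.01089701/0.01123720 − 1)×1000 = (0.969726 − 1)×1000 = -30.274‰
f_A = (δ_mix − δ_B)/(δ_A − δ_B) = (-53.9 − (-30.274))/(-65.085 − (-30.274))
f_A = -23.626 / -34.811 = 0.6787

0.679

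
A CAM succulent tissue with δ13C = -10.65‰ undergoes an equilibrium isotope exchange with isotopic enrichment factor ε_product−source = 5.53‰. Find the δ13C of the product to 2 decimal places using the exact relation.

Exactly, δ_product = (δ_source + 1000)·(ε/1000 + 1) − 1000.
δ_product = (-10.65 + 1000) × (5.53/1000 + 1) − 1000
δ_product = -5.179‰

-5.18‰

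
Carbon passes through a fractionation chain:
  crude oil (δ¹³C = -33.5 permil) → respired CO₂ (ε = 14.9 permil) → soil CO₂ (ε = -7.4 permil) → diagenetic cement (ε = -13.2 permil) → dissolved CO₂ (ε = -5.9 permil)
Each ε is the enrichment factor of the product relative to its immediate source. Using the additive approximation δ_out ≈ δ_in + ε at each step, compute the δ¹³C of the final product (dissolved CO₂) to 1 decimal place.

-45.1 permil

step 1: δ ≈ -33.5 + (14.9) = -18.6 permil
step 2: δ ≈ -18.6 + (-7.4) = -26.0 permil
step 3: δ ≈ -26.0 + (-13.2) = -39.2 permil
step 4: δ ≈ -39.2 + (-5.9) = -45.1 permil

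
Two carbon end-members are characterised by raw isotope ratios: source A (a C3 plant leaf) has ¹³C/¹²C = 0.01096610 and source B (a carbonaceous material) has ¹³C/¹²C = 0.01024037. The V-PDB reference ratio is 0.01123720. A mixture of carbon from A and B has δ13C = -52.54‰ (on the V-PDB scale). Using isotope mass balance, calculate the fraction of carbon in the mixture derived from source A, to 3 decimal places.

δ_A = (0.01096610/0.01123720 − 1)×1000 = (0.975875 − 1)×1000 = -24.125‰
δ_B = (0.01024037/0.01123720 − 1)×1000 = (0.911292 − 1)×1000 = -88.708‰
f_A = (δ_mix − δ_B)/(δ_A − δ_B) = (-52.54 − (-88.708))/(-24.125 − (-88.708))
f_A = 36.168 / 64.583 = 0.5600

0.560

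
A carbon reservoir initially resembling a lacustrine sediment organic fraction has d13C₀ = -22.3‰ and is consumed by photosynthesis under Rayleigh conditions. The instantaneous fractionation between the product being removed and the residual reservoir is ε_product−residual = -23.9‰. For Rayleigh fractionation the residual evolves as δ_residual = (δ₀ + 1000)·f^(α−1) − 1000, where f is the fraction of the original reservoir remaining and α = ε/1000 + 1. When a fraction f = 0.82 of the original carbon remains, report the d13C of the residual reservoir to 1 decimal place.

Rayleigh residual: δ_res = (δ₀ + 1000)·f^(α−1) − 1000
α = ε/1000 + 1 = 0.97610, so α − 1 = -0.02390
f^(α−1) = 0.82^(-0.02390) = 1.004754
δ_res = (-22.3 + 1000) × 1.004754 − 1000 = 982.348 − 1000 = -17.65‰

-17.7‰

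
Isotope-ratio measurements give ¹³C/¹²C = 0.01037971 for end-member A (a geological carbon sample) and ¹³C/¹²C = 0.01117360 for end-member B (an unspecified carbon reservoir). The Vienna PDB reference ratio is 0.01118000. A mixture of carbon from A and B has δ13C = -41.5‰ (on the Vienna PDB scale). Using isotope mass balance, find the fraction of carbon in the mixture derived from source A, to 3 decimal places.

δ_A = (0.01037971/0.01118000 − 1)×1000 = (0.928418 − 1)×1000 = -71.582‰
δ_B = (0.01117360/0.01118000 − 1)×1000 = (0.999428 − 1)×1000 = -0.572‰
f_A = (δ_mix − δ_B)/(δ_A − δ_B) = (-41.5 − (-0.572))/(-71.582 − (-0.572))
f_A = -40.928 / -71.010 = 0.5764

0.576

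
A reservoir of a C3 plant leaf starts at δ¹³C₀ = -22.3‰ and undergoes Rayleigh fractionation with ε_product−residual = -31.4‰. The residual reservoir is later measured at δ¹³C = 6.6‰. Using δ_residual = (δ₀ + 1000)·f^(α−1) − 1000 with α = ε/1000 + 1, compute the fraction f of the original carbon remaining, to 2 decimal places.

0.40

α − 1 = ε/1000 = -0.0314
(δ_res + 1000)/(δ₀ + 1000) = (6.6 + 1000)/(-22.3 + 1000) = 1006.6/977.7 = 1.029559
f = 1.029559^(1/-0.0314) = exp(ln(1.029559)/-0.0314) = exp(0.02913/-0.0314)
f = exp(-0.9277) = 0.3955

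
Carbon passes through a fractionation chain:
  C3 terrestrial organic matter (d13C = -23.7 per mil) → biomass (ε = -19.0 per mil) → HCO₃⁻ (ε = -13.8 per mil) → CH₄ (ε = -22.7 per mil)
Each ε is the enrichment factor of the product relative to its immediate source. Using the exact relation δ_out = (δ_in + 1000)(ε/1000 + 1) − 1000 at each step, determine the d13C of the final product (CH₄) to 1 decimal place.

-76.9 per mil

step 1: δ = (-23.70 + 1000)·(-19.0/1000 + 1) − 1000 = -42.25 per mil
step 2: δ = (-42.25 + 1000)·(-13.8/1000 + 1) − 1000 = -55.47 per mil
step 3: δ = (-55.47 + 1000)·(-22.7/1000 + 1) − 1000 = -76.91 per mil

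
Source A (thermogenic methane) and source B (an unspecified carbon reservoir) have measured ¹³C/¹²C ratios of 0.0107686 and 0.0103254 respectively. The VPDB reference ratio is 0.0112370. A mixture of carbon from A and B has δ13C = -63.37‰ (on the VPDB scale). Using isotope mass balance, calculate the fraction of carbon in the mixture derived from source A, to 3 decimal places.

0.450

δ_A = (0.0107686/0.0112370 − 1)×1000 = (0.958316 − 1)×1000 = -41.684‰
δ_B = (0.0103254/0.0112370 − 1)×1000 = (0.918875 − 1)×1000 = -81.125‰
f_A = (δ_mix − δ_B)/(δ_A − δ_B) = (-63.37 − (-81.125))/(-41.684 − (-81.125))
f_A = 17.755 / 39.441 = 0.4502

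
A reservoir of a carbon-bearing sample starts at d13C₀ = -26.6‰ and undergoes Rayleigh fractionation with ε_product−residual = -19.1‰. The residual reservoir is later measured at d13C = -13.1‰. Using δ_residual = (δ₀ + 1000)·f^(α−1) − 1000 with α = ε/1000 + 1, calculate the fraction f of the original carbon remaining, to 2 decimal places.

0.49

α − 1 = ε/1000 = -0.0191
(δ_res + 1000)/(δ₀ + 1000) = (-13.1 + 1000)/(-26.6 + 1000) = 986.9/973.4 = 1.013869
f = 1.013869^(1/-0.0191) = exp(ln(1.013869)/-0.0191) = exp(0.01377/-0.0191)
f = exp(-0.7211) = 0.4862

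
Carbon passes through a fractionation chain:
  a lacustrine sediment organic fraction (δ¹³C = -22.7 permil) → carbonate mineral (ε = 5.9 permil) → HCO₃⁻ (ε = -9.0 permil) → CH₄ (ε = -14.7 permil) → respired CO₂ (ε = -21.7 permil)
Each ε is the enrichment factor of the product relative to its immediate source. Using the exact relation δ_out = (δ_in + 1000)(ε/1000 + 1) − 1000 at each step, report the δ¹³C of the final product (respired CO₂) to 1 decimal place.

step 1: δ = (-22.70 + 1000)·(5.9/1000 + 1) − 1000 = -16.93 permil
step 2: δ = (-16.93 + 1000)·(-9.0/1000 + 1) − 1000 = -25.78 permil
step 3: δ = (-25.78 + 1000)·(-14.7/1000 + 1) − 1000 = -40.10 permil
step 4: δ = (-40.10 + 1000)·(-21.7/1000 + 1) − 1000 = -60.93 permil

-60.9 permil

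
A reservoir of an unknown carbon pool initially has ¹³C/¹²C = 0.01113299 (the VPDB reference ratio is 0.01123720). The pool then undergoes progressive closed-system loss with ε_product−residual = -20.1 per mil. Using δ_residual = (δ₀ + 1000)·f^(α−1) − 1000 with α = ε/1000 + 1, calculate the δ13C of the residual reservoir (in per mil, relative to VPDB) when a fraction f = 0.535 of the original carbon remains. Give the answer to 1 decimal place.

δ₀ = (0.01113299/0.01123720 − 1)×1000 = (0.990726 − 1)×1000 = -9.274 per mil
α − 1 = ε/1000 = -0.0201
f^(α−1) = 0.535^(-0.0201) = 1.012652
δ_res = (-9.274 + 1000) × 1.012652 − 1000 = 1003.261 − 1000 = 3.26 per mil

3.3 per mil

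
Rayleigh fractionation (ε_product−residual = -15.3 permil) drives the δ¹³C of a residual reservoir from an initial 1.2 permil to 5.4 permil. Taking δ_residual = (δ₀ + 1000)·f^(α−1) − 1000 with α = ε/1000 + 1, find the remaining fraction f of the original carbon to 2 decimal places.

α − 1 = ε/1000 = -0.0153
(δ_res + 1000)/(δ₀ + 1000) = (5.4 + 1000)/(1.2 + 1000) = 1005.4/1001.2 = 1.004195
f = 1.004195^(1/-0.0153) = exp(ln(1.004195)/-0.0153) = exp(0.00419/-0.0153)
f = exp(-0.2736) = 0.7606

0.76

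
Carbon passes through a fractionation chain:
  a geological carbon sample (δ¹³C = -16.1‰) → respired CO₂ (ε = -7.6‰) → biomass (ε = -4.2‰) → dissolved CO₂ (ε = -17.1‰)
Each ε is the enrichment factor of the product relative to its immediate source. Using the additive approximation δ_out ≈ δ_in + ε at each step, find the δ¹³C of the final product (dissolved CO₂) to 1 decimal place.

-45.0‰

step 1: δ ≈ -16.1 + (-7.6) = -23.7‰
step 2: δ ≈ -23.7 + (-4.2) = -27.9‰
step 3: δ ≈ -27.9 + (-17.1) = -45.0‰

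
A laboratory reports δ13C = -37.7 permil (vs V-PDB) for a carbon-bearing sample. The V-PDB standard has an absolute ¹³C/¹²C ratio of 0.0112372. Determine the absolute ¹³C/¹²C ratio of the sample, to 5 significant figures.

R_sample = R_standard × (δ13C/1000 + 1)
R_sample = 0.0112372 × (-37.7/1000 + 1) = 0.0112372 × 0.962300
R_sample = 0.0108136

0.010814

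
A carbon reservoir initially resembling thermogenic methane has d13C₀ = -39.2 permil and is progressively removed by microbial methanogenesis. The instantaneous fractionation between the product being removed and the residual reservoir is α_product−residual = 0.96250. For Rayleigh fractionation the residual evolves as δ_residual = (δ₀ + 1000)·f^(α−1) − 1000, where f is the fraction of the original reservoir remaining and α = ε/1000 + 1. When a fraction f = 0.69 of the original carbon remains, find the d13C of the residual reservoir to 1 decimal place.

Rayleigh residual: δ_res = (δ₀ + 1000)·f^(α−1) − 1000
α − 1 = -0.03750
f^(α−1) = 0.69^(-0.03750) = 1.014012
δ_res = (-39.2 + 1000) × 1.014012 − 1000 = 974.263 − 1000 = -25.74 permil

-25.7 permil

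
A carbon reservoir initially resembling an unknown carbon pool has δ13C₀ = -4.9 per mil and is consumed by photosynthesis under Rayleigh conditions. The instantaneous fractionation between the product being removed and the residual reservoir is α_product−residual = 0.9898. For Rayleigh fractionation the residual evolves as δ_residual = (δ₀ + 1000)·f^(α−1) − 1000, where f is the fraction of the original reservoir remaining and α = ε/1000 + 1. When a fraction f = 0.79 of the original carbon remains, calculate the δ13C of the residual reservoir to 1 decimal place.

-2.5 per mil

Rayleigh residual: δ_res = (δ₀ + 1000)·f^(α−1) − 1000
α − 1 = -0.01020
f^(α−1) = 0.79^(-0.01020) = 1.002407
δ_res = (-4.9 + 1000) × 1.002407 − 1000 = 997.495 − 1000 = -2.50 per mil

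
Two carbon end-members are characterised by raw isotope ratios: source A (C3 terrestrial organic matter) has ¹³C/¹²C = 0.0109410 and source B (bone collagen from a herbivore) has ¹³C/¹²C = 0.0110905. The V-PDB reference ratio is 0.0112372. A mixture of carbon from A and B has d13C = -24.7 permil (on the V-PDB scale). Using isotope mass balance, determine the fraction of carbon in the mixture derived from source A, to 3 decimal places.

0.875

δ_A = (0.0109410/0.0112372 − 1)×1000 = (0.973641 − 1)×1000 = -26.359 permil
δ_B = (0.0110905/0.0112372 − 1)×1000 = (0.986945 − 1)×1000 = -13.055 permil
f_A = (δ_mix − δ_B)/(δ_A − δ_B) = (-24.7 − (-13.055))/(-26.359 − (-13.055))
f_A = -11.645 / -13.304 = 0.8753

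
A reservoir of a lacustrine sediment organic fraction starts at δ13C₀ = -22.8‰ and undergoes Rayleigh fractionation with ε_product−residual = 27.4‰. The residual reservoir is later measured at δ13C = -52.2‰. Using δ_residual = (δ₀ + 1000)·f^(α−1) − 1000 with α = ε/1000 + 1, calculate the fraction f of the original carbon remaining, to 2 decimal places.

α − 1 = ε/1000 = 0.0274
(δ_res + 1000)/(δ₀ + 1000) = (-52.2 + 1000)/(-22.8 + 1000) = 947.8/977.2 = 0.969914
f = 0.969914^(1/0.0274) = exp(ln(0.969914)/0.0274) = exp(-0.03055/0.0274)
f = exp(-1.1149) = 0.3280

0.33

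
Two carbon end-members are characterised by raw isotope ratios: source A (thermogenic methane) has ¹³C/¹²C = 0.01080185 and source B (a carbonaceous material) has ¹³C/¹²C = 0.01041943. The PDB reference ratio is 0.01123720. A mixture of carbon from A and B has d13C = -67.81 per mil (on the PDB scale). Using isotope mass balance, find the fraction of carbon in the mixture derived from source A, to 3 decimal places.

0.146

δ_A = (0.01080185/0.01123720 − 1)×1000 = (0.961258 − 1)×1000 = -38.742 per mil
δ_B = (0.01041943/0.01123720 − 1)×1000 = (0.927227 − 1)×1000 = -72.773 per mil
f_A = (δ_mix − δ_B)/(δ_A − δ_B) = (-67.81 − (-72.773))/(-38.742 − (-72.773))
f_A = 4.963 / 34.032 = 0.1458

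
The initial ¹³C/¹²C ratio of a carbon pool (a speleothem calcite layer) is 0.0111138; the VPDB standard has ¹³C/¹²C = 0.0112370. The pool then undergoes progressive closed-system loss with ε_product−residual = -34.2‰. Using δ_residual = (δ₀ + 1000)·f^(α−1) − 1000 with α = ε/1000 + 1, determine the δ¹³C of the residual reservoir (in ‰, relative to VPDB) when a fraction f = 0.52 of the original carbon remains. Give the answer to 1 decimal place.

11.4‰

δ₀ = (0.0111138/0.0112370 − 1)×1000 = (0.989036 − 1)×1000 = -10.964‰
α − 1 = ε/1000 = -0.0342
f^(α−1) = 0.52^(-0.0342) = 1.022616
δ_res = (-10.964 + 1000) × 1.022616 − 1000 = 1011.405 − 1000 = 11.40‰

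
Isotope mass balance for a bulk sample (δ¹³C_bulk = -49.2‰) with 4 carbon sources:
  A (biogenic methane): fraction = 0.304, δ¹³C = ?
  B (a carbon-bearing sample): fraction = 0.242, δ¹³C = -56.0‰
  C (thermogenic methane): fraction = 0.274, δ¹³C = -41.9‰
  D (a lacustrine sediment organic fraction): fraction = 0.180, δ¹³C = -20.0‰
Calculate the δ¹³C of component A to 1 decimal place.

Isotope mass balance: δ_bulk = Σ fᵢ·δᵢ.
-49.2 = 0.304×δ_A + 0.242×(-56.0) + 0.274×(-41.9) + 0.180×(-20.0)
0.304·δ_A = -49.2 − (-28.633) = -20.567
δ_A = -20.567 / 0.304 = -67.66‰

-67.7‰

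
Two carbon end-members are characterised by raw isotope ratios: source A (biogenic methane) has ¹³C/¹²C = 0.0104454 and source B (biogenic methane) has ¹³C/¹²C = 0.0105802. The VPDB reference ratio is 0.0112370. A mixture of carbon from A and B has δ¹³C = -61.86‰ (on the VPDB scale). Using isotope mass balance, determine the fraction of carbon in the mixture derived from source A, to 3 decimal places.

0.284

δ_A = (0.0104454/0.0112370 − 1)×1000 = (0.929554 − 1)×1000 = -70.446‰
δ_B = (0.0105802/0.0112370 − 1)×1000 = (0.941550 − 1)×1000 = -58.450‰
f_A = (δ_mix − δ_B)/(δ_A − δ_B) = (-61.86 − (-58.450))/(-70.446 − (-58.450))
f_A = -3.410 / -11.996 = 0.2843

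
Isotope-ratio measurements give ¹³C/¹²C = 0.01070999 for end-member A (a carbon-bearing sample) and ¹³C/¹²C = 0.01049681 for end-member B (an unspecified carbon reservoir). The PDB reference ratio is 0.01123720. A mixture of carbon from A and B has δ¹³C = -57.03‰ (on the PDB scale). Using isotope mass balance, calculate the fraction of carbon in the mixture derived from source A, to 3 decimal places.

0.467

δ_A = (0.01070999/0.01123720 − 1)×1000 = (0.953084 − 1)×1000 = -46.916‰
δ_B = (0.01049681/0.01123720 − 1)×1000 = (0.934113 − 1)×1000 = -65.887‰
f_A = (δ_mix − δ_B)/(δ_A − δ_B) = (-57.03 − (-65.887))/(-46.916 − (-65.887))
f_A = 8.857 / 18.971 = 0.4669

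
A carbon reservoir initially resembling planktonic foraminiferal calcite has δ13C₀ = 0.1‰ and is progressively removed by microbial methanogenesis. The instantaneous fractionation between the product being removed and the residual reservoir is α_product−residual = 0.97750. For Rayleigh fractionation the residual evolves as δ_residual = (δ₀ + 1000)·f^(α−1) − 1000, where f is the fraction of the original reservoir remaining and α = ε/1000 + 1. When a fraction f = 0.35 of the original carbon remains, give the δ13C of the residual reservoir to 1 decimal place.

Rayleigh residual: δ_res = (δ₀ + 1000)·f^(α−1) − 1000
α − 1 = -0.02250
f^(α−1) = 0.35^(-0.02250) = 1.023902
δ_res = (0.1 + 1000) × 1.023902 − 1000 = 1024.005 − 1000 = 24.00‰

24.0‰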